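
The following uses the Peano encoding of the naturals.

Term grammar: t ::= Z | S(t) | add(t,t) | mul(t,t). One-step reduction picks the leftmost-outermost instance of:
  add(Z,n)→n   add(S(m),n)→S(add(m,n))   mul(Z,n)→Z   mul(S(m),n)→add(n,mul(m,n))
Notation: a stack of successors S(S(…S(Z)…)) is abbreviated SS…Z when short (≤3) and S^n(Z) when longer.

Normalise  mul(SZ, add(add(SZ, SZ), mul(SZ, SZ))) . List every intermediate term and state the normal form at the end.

  start: mul(SZ, add(add(SZ, SZ), mul(SZ, SZ)))
  [1] add(add(add(SZ, SZ), mul(SZ, SZ)), mul(Z, add(add(SZ, SZ), mul(SZ, SZ))))
  [2] add(add(S(add(Z, SZ)), mul(SZ, SZ)), mul(Z, add(add(SZ, SZ), mul(SZ, SZ))))
  [3] add(S(add(add(Z, SZ), mul(SZ, SZ))), mul(Z, add(add(SZ, SZ), mul(SZ, SZ))))
  [4] S(add(add(add(Z, SZ), mul(SZ, SZ)), mul(Z, add(add(SZ, SZ), mul(SZ, SZ)))))
  [5] S(add(add(SZ, mul(SZ, SZ)), mul(Z, add(add(SZ, SZ), mul(SZ, SZ)))))
  [6] S(add(S(add(Z, mul(SZ, SZ))), mul(Z, add(add(SZ, SZ), mul(SZ, SZ)))))
  [7] S(S(add(add(Z, mul(SZ, SZ)), mul(Z, add(add(SZ, SZ), mul(SZ, SZ))))))
  [8] S(S(add(mul(SZ, SZ), mul(Z, add(add(SZ, SZ), mul(SZ, SZ))))))
  [9] S(S(add(add(SZ, mul(Z, SZ)), mul(Z, add(add(SZ, SZ), mul(SZ, SZ))))))
  [10] S(S(add(S(add(Z, mul(Z, SZ))), mul(Z, add(add(SZ, SZ), mul(SZ, SZ))))))
  [11] S(S(S(add(add(Z, mul(Z, SZ)), mul(Z, add(add(SZ, SZ), mul(SZ, SZ)))))))
  [12] S(S(S(add(mul(Z, SZ), mul(Z, add(add(SZ, SZ), mul(SZ, SZ)))))))
  [13] S(S(S(add(Z, mul(Z, add(add(SZ, SZ), mul(SZ, SZ)))))))
  [14] S(S(S(mul(Z, add(add(SZ, SZ), mul(SZ, SZ))))))
  [15] SSSZ

Answer: normal form = SSSZ  (in 15 steps)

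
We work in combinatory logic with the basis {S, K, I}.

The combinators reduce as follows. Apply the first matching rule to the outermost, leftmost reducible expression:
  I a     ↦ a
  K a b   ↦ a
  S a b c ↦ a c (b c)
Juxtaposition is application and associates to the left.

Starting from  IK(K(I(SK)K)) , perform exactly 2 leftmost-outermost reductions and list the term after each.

  start: IK(K(I(SK)K))
  step 1: K(K(I(SK)K))
  step 2: K(K(SKK))

Answer: after 2 steps: K(K(SKK))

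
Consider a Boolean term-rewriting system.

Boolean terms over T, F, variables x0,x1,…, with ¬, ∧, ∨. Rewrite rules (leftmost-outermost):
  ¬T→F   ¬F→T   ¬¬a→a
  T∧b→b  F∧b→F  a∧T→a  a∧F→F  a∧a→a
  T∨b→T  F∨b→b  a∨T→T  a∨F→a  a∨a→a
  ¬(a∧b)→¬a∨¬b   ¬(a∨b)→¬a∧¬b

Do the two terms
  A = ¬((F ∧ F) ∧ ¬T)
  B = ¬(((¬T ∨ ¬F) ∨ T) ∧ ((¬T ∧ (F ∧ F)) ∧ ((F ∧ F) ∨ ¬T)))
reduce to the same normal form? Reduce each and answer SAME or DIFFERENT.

Term A:
  start: ¬((F ∧ F) ∧ ¬T)
  [1] ¬(F ∧ F) ∨ ¬¬T
  [2] (¬F ∨ ¬F) ∨ ¬¬T
  [3] ¬F ∨ ¬¬T
  [4] T ∨ ¬¬T
  [5] T

Term B:
  start: ¬(((¬T ∨ ¬F) ∨ T) ∧ ((¬T ∧ (F ∧ F)) ∧ ((F ∧ F) ∨ ¬T)))
  [1] ¬((¬T ∨ ¬F) ∨ T) ∨ ¬((¬T ∧ (F ∧ F)) ∧ ((F ∧ F) ∨ ¬T))
  [2] (¬(¬T ∨ ¬F) ∧ ¬T) ∨ ¬((¬T ∧ (F ∧ F)) ∧ ((F ∧ F) ∨ ¬T))
  [3] ((¬¬T ∧ ¬¬F) ∧ ¬T) ∨ ¬((¬T ∧ (F ∧ F)) ∧ ((F ∧ F) ∨ ¬T))
  [4] ((T ∧ ¬¬F) ∧ ¬T) ∨ ¬((¬T ∧ (F ∧ F)) ∧ ((F ∧ F) ∨ ¬T))
  [5] (¬¬F ∧ ¬T) ∨ ¬((¬T ∧ (F ∧ F)) ∧ ((F ∧ F) ∨ ¬T))
  [6] (F ∧ ¬T) ∨ ¬((¬T ∧ (F ∧ F)) ∧ ((F ∧ F) ∨ ¬T))
  [7] F ∨ ¬((¬T ∧ (F ∧ F)) ∧ ((F ∧ F) ∨ ¬T))
  [8] ¬((¬T ∧ (F ∧ F)) ∧ ((F ∧ F) ∨ ¬T))
  [9] ¬(¬T ∧ (F ∧ F)) ∨ ¬((F ∧ F) ∨ ¬T)
  [10] (¬¬T ∨ ¬(F ∧ F)) ∨ ¬((F ∧ F) ∨ ¬T)
  [11] (T ∨ ¬(F ∧ F)) ∨ ¬((F ∧ F) ∨ ¬T)
  [12] T ∨ ¬((F ∧ F) ∨ ¬T)
  [13] T

Answer: SAME — A ⇓ T, B ⇓ T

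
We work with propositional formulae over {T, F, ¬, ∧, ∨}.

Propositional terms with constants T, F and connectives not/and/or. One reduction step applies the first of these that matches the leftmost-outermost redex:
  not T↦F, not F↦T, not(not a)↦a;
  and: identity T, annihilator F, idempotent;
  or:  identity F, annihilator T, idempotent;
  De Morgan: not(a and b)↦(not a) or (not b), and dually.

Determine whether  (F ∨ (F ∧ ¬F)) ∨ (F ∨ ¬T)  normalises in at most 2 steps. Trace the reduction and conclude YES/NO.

Answer: NO — after 2 steps the term is F ∨ (F ∨ ¬T), not yet normal

Working:
  start: (F ∨ (F ∧ ¬F)) ∨ (F ∨ ¬T)
  step 1: (F ∧ ¬F) ∨ (F ∨ ¬T)
  step 2: F ∨ (F ∨ ¬T)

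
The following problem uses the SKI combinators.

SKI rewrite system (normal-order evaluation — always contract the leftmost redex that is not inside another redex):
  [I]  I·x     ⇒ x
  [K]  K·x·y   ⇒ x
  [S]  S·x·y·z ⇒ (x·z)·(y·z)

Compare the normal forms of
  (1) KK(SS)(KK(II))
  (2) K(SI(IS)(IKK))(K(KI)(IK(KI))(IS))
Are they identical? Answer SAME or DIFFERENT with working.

Term A:
  start: KK(SS)(KK(II))
  [1] K(KK(II))
  [2] KK

Term B:
  start: K(SI(IS)(IKK))(K(KI)(IK(KI))(IS))
  [1] SI(IS)(IKK)
  [2] I(IKK)(IS(IKK))
  [3] IKK(IS(IKK))
  [4] KK(IS(IKK))
  [5] K

Answer: DIFFERENT — A ⇓ KK, B ⇓ K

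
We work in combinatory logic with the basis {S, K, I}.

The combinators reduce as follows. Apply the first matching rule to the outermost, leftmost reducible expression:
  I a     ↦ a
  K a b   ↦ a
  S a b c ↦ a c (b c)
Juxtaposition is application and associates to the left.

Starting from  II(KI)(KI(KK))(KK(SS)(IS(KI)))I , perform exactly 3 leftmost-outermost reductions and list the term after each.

  start: II(KI)(KI(KK))(KK(SS)(IS(KI)))I
  step 1: I(KI)(KI(KK))(KK(SS)(IS(KI)))I
  step 2: KI(KI(KK))(KK(SS)(IS(KI)))I
  step 3: I(KK(SS)(IS(KI)))I

Answer: after 3 steps: I(KK(SS)(IS(KI)))I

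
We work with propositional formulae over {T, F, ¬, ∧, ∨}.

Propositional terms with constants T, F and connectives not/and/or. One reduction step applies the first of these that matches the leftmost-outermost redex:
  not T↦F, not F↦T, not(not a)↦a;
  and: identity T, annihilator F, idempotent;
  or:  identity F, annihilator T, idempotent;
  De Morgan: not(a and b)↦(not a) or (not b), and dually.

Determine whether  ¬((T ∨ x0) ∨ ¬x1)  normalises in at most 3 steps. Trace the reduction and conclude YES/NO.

Answer: NO — after 3 steps the term is (F ∧ ¬x0) ∧ ¬¬x1, not yet normal

Reduction:
  start: ¬((T ∨ x0) ∨ ¬x1)
  step 1: ¬(T ∨ x0) ∧ ¬¬x1
  step 2: (¬T ∧ ¬x0) ∧ ¬¬x1
  step 3: (F ∧ ¬x0) ∧ ¬¬x1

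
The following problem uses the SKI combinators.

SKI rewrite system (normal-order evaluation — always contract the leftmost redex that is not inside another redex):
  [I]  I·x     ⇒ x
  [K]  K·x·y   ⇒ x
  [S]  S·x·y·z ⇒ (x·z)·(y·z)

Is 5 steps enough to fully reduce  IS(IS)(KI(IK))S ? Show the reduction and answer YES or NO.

Answer: YES — reaches normal form SSS in 5 ≤ 5 steps

Working:
  start: IS(IS)(KI(IK))S
  [1] S(IS)(KI(IK))S
  [2] ISS(KI(IK)S)
  [3] SS(KI(IK)S)
  [4] SS(IS)
  [5] SSS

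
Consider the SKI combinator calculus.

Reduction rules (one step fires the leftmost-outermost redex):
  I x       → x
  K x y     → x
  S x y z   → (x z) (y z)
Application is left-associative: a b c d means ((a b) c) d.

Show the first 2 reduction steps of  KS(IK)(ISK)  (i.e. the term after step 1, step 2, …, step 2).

Answer: after 2 steps: S(SK)

Derivation:
  start: KS(IK)(ISK)
  step 1: S(ISK)
  step 2: S(SK)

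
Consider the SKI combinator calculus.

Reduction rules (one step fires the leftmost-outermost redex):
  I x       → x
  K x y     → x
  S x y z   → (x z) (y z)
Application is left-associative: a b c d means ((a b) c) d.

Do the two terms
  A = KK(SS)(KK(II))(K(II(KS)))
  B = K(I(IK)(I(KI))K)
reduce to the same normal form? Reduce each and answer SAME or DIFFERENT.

Term A:
  start: KK(SS)(KK(II))(K(II(KS)))
  [1] K(KK(II))(K(II(KS)))
  [2] KK(II)
  [3] K

Term B:
  start: K(I(IK)(I(KI))K)
  [1] K(IK(I(KI))K)
  [2] K(K(I(KI))K)
  [3] K(I(KI))
  [4] K(KI)

Answer: DIFFERENT — A ⇓ K, B ⇓ K(KI)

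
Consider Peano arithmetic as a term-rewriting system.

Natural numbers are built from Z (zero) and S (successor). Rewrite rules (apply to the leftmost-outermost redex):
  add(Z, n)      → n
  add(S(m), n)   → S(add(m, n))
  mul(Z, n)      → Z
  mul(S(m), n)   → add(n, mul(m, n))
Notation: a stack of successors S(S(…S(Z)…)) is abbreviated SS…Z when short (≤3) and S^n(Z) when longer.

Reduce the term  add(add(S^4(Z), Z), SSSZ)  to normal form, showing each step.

Answer: normal form = S^7(Z)  (in 10 steps)

Working:
  start: add(add(S^4(Z), Z), SSSZ)
  →1  add(S(add(SSSZ, Z)), SSSZ)
  →2  S(add(add(SSSZ, Z), SSSZ))
  →3  S(add(S(add(SSZ, Z)), SSSZ))
  →4  S(S(add(add(SSZ, Z), SSSZ)))
  →5  S(S(add(S(add(SZ, Z)), SSSZ)))
  →6  S(S(S(add(add(SZ, Z), SSSZ))))
  →7  S(S(S(add(S(add(Z, Z)), SSSZ))))
  →8  S(S(S(S(add(add(Z, Z), SSSZ)))))
  →9  S(S(S(S(add(Z, SSSZ)))))
  →10  S^7(Z)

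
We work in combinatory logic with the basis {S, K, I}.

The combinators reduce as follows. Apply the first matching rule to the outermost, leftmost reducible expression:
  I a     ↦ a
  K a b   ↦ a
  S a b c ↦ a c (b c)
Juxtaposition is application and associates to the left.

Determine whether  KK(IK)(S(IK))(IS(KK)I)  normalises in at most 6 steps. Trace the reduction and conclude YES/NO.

  start: KK(IK)(S(IK))(IS(KK)I)
  →1  K(S(IK))(IS(KK)I)
  →2  S(IK)
  →3  SK

Answer: YES — reaches normal form SK in 3 ≤ 6 steps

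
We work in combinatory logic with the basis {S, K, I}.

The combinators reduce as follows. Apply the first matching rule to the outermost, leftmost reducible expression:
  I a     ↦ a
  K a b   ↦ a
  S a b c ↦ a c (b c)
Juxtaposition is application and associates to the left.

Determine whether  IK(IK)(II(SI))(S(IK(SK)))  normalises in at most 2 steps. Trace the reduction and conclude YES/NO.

Answer: NO — after 2 steps the term is IK(S(IK(SK))), not yet normal

Reduction:
  start: IK(IK)(II(SI))(S(IK(SK)))
  step 1: K(IK)(II(SI))(S(IK(SK)))
  step 2: IK(S(IK(SK)))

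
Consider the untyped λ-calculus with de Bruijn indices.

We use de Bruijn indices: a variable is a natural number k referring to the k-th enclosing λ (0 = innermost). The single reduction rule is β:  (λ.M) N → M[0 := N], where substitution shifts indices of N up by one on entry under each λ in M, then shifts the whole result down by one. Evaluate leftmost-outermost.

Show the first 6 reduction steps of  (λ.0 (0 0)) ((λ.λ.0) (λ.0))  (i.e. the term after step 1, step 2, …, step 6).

Answer: after 6 steps: λ.0

Reduction:
  start: (λ.0 (0 0)) ((λ.λ.0) (λ.0))
  [1] (λ.λ.0) (λ.0) ((λ.λ.0) (λ.0) ((λ.λ.0) (λ.0)))
  [2] (λ.0) ((λ.λ.0) (λ.0) ((λ.λ.0) (λ.0)))
  [3] (λ.λ.0) (λ.0) ((λ.λ.0) (λ.0))
  [4] (λ.0) ((λ.λ.0) (λ.0))
  [5] (λ.λ.0) (λ.0)
  [6] λ.0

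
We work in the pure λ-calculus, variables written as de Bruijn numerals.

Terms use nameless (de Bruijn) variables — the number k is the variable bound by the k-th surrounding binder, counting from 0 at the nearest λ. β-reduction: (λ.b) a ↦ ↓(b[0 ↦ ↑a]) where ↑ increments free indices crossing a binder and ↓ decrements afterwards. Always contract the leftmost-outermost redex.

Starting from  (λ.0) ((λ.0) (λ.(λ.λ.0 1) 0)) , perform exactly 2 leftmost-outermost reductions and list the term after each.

Answer: after 2 steps: λ.(λ.λ.0 1) 0

Derivation:
  start: (λ.0) ((λ.0) (λ.(λ.λ.0 1) 0))
  step 1: (λ.0) (λ.(λ.λ.0 1) 0)
  step 2: λ.(λ.λ.0 1) 0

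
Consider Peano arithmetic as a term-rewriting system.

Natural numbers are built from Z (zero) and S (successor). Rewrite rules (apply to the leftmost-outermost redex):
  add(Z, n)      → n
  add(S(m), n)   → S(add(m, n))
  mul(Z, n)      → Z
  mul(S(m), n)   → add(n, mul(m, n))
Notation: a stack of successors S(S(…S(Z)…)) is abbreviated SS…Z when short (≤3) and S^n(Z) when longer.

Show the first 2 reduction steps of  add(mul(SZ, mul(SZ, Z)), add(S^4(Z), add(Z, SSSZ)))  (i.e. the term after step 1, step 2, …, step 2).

Answer: after 2 steps: add(add(add(Z, mul(Z, Z)), mul(Z, mul(SZ, Z))), add(S^4(Z), add(Z, SSSZ)))

Reduction:
  start: add(mul(SZ, mul(SZ, Z)), add(S^4(Z), add(Z, SSSZ)))
  →1  add(add(mul(SZ, Z), mul(Z, mul(SZ, Z))), add(S^4(Z), add(Z, SSSZ)))
  →2  add(add(add(Z, mul(Z, Z)), mul(Z, mul(SZ, Z))), add(S^4(Z), add(Z, SSSZ)))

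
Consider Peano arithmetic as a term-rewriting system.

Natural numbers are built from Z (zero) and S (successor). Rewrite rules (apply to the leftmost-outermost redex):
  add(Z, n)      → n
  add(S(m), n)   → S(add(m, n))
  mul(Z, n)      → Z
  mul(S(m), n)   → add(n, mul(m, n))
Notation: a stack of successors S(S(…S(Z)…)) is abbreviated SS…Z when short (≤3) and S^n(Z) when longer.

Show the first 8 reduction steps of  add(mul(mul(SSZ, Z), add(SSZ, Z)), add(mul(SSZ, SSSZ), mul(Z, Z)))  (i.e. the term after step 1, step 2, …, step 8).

Answer: after 8 steps: add(add(SSSZ, mul(SZ, SSSZ)), mul(Z, Z))

Reduction:
  start: add(mul(mul(SSZ, Z), add(SSZ, Z)), add(mul(SSZ, SSSZ), mul(Z, Z)))
  step 1: add(mul(add(Z, mul(SZ, Z)), add(SSZ, Z)), add(mul(SSZ, SSSZ), mul(Z, Z)))
  step 2: add(mul(mul(SZ, Z), add(SSZ, Z)), add(mul(SSZ, SSSZ), mul(Z, Z)))
  step 3: add(mul(add(Z, mul(Z, Z)), add(SSZ, Z)), add(mul(SSZ, SSSZ), mul(Z, Z)))
  step 4: add(mul(mul(Z, Z), add(SSZ, Z)), add(mul(SSZ, SSSZ), mul(Z, Z)))
  step 5: add(mul(Z, add(SSZ, Z)), add(mul(SSZ, SSSZ), mul(Z, Z)))
  step 6: add(Z, add(mul(SSZ, SSSZ), mul(Z, Z)))
  step 7: add(mul(SSZ, SSSZ), mul(Z, Z))
  step 8: add(add(SSSZ, mul(SZ, SSSZ)), mul(Z, Z))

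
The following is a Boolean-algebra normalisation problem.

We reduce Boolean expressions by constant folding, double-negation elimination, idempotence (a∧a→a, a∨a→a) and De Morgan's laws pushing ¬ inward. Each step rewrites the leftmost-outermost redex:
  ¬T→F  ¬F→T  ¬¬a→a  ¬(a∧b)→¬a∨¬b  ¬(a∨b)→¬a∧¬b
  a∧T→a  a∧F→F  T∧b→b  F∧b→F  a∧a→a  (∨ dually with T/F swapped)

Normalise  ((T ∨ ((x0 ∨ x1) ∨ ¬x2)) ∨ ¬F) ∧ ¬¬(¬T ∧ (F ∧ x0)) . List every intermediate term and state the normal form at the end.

Answer: normal form = F  (in 6 steps)

Derivation:
  start: ((T ∨ ((x0 ∨ x1) ∨ ¬x2)) ∨ ¬F) ∧ ¬¬(¬T ∧ (F ∧ x0))
  →1  (T ∨ ¬F) ∧ ¬¬(¬T ∧ (F ∧ x0))
  →2  T ∧ ¬¬(¬T ∧ (F ∧ x0))
  →3  ¬¬(¬T ∧ (F ∧ x0))
  →4  ¬T ∧ (F ∧ x0)
  →5  F ∧ (F ∧ x0)
  →6  F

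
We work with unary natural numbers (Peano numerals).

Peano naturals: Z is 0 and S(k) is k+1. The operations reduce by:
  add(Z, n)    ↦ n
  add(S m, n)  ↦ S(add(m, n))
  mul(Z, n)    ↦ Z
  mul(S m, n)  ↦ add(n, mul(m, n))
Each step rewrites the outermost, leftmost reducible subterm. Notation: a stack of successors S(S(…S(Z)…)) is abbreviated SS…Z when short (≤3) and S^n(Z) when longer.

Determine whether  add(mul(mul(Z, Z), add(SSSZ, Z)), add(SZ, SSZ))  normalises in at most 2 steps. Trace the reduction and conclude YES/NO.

  start: add(mul(mul(Z, Z), add(SSSZ, Z)), add(SZ, SSZ))
  [1] add(mul(Z, add(SSSZ, Z)), add(SZ, SSZ))
  [2] add(Z, add(SZ, SSZ))

Answer: NO — after 2 steps the term is add(Z, add(SZ, SSZ)), not yet normal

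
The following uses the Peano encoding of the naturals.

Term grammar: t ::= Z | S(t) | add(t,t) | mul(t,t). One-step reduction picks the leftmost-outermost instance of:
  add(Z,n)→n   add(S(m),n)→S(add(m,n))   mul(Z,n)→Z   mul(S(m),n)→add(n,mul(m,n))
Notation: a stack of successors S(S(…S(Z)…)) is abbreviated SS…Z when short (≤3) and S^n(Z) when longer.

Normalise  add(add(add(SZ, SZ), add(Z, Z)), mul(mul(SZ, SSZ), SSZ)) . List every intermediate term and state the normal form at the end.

Answer: normal form = S^6(Z)  (in 23 steps)

Reduction:
  start: add(add(add(SZ, SZ), add(Z, Z)), mul(mul(SZ, SSZ), SSZ))
  [1] add(add(S(add(Z, SZ)), add(Z, Z)), mul(mul(SZ, SSZ), SSZ))
  [2] add(S(add(add(Z, SZ), add(Z, Z))), mul(mul(SZ, SSZ), SSZ))
  [3] S(add(add(add(Z, SZ), add(Z, Z)), mul(mul(SZ, SSZ), SSZ)))
  [4] S(add(add(SZ, add(Z, Z)), mul(mul(SZ, SSZ), SSZ)))
  [5] S(add(S(add(Z, add(Z, Z))), mul(mul(SZ, SSZ), SSZ)))
  [6] S(S(add(add(Z, add(Z, Z)), mul(mul(SZ, SSZ), SSZ))))
  [7] S(S(add(add(Z, Z), mul(mul(SZ, SSZ), SSZ))))
  [8] S(S(add(Z, mul(mul(SZ, SSZ), SSZ))))
  [9] S(S(mul(mul(SZ, SSZ), SSZ)))
  [10] S(S(mul(add(SSZ, mul(Z, SSZ)), SSZ)))
  [11] S(S(mul(S(add(SZ, mul(Z, SSZ))), SSZ)))
  [12] S(S(add(SSZ, mul(add(SZ, mul(Z, SSZ)), SSZ))))
  [13] S(S(S(add(SZ, mul(add(SZ, mul(Z, SSZ)), SSZ)))))
  [14] S(S(S(S(add(Z, mul(add(SZ, mul(Z, SSZ)), SSZ))))))
  [15] S(S(S(S(mul(add(SZ, mul(Z, SSZ)), SSZ)))))
  [16] S(S(S(S(mul(S(add(Z, mul(Z, SSZ))), SSZ)))))
  [17] S(S(S(S(add(SSZ, mul(add(Z, mul(Z, SSZ)), SSZ))))))
  [18] S(S(S(S(S(add(SZ, mul(add(Z, mul(Z, SSZ)), SSZ)))))))
  [19] S(S(S(S(S(S(add(Z, mul(add(Z, mul(Z, SSZ)), SSZ))))))))
  [20] S(S(S(S(S(S(mul(add(Z, mul(Z, SSZ)), SSZ)))))))
  [21] S(S(S(S(S(S(mul(mul(Z, SSZ), SSZ)))))))
  [22] S(S(S(S(S(S(mul(Z, SSZ)))))))
  [23] S^6(Z)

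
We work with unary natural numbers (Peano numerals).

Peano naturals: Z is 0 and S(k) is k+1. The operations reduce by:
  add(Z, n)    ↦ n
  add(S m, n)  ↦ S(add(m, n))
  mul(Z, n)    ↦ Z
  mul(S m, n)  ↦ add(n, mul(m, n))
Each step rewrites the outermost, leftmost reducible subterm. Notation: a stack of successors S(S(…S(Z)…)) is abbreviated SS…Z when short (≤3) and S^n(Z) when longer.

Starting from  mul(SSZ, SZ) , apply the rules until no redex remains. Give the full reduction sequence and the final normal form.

Answer: normal form = SSZ  (in 7 steps)

Working:
  start: mul(SSZ, SZ)
  step 1: add(SZ, mul(SZ, SZ))
  step 2: S(add(Z, mul(SZ, SZ)))
  step 3: S(mul(SZ, SZ))
  step 4: S(add(SZ, mul(Z, SZ)))
  step 5: S(S(add(Z, mul(Z, SZ))))
  step 6: S(S(mul(Z, SZ)))
  step 7: SSZ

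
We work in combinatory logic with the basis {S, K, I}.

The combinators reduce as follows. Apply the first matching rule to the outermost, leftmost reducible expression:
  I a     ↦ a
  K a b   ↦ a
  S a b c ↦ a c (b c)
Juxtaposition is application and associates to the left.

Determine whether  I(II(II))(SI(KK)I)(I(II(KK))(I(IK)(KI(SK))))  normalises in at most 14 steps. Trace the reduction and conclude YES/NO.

Answer: YES — reaches normal form KK in 13 ≤ 14 steps

Reduction:
  start: I(II(II))(SI(KK)I)(I(II(KK))(I(IK)(KI(SK))))
  [1] II(II)(SI(KK)I)(I(II(KK))(I(IK)(KI(SK))))
  [2] I(II)(SI(KK)I)(I(II(KK))(I(IK)(KI(SK))))
  [3] II(SI(KK)I)(I(II(KK))(I(IK)(KI(SK))))
  [4] I(SI(KK)I)(I(II(KK))(I(IK)(KI(SK))))
  [5] SI(KK)I(I(II(KK))(I(IK)(KI(SK))))
  [6] II(KKI)(I(II(KK))(I(IK)(KI(SK))))
  [7] I(KKI)(I(II(KK))(I(IK)(KI(SK))))
  [8] KKI(I(II(KK))(I(IK)(KI(SK))))
  [9] K(I(II(KK))(I(IK)(KI(SK))))
  [10] K(II(KK)(I(IK)(KI(SK))))
  [11] K(I(KK)(I(IK)(KI(SK))))
  [12] K(KK(I(IK)(KI(SK))))
  [13] KK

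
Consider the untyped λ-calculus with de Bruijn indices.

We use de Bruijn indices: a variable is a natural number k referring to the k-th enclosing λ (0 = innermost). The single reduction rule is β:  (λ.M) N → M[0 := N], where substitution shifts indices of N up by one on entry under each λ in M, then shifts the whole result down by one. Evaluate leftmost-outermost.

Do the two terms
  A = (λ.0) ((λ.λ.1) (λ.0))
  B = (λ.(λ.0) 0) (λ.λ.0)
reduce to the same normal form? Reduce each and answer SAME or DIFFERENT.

Answer: SAME — A ⇓ λ.λ.0, B ⇓ λ.λ.0

Reduction:
Term A:
  start: (λ.0) ((λ.λ.1) (λ.0))
  →1  (λ.λ.1) (λ.0)
  →2  λ.λ.0

Term B:
  start: (λ.(λ.0) 0) (λ.λ.0)
  →1  (λ.0) (λ.λ.0)
  →2  λ.λ.0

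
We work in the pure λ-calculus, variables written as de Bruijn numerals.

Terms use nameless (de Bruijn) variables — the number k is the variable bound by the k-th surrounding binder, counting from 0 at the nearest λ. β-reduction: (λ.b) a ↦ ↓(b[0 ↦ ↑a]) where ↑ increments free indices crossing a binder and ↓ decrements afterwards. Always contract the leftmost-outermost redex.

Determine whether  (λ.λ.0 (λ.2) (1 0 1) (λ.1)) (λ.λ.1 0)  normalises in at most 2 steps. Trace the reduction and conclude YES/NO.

  start: (λ.λ.0 (λ.2) (1 0 1) (λ.1)) (λ.λ.1 0)
  [1] λ.0 (λ.λ.λ.1 0) ((λ.λ.1 0) 0 (λ.λ.1 0)) (λ.1)
  [2] λ.0 (λ.λ.λ.1 0) ((λ.1 0) (λ.λ.1 0)) (λ.1)

Answer: NO — after 2 steps the term is λ.0 (λ.λ.λ.1 0) ((λ.1 0) (λ.λ.1 0)) (λ.1), not yet normal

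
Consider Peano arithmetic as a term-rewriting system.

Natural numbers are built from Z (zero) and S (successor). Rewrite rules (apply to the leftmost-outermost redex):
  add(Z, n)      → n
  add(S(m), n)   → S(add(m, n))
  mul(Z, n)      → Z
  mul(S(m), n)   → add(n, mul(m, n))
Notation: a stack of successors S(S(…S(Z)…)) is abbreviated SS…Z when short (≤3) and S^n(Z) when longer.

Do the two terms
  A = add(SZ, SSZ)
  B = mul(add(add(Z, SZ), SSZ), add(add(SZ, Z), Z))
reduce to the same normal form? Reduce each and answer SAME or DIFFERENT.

Answer: SAME — A ⇓ SSSZ, B ⇓ SSSZ

Reduction:
Term A:
  start: add(SZ, SSZ)
  [1] S(add(Z, SSZ))
  [2] SSSZ

Term B:
  start: mul(add(add(Z, SZ), SSZ), add(add(SZ, Z), Z))
  [1] mul(add(SZ, SSZ), add(add(SZ, Z), Z))
  [2] mul(S(add(Z, SSZ)), add(add(SZ, Z), Z))
  [3] add(add(add(SZ, Z), Z), mul(add(Z, SSZ), add(add(SZ, Z), Z)))
  [4] add(add(S(add(Z, Z)), Z), mul(add(Z, SSZ), add(add(SZ, Z), Z)))
  [5] add(S(add(add(Z, Z), Z)), mul(add(Z, SSZ), add(add(SZ, Z), Z)))
  [6] S(add(add(add(Z, Z), Z), mul(add(Z, SSZ), add(add(SZ, Z), Z))))
  [7] S(add(add(Z, Z), mul(add(Z, SSZ), add(add(SZ, Z), Z))))
  [8] S(add(Z, mul(add(Z, SSZ), add(add(SZ, Z), Z))))
  [9] S(mul(add(Z, SSZ), add(add(SZ, Z), Z)))
  [10] S(mul(SSZ, add(add(SZ, Z), Z)))
  [11] S(add(add(add(SZ, Z), Z), mul(SZ, add(add(SZ, Z), Z))))
  [12] S(add(add(S(add(Z, Z)), Z), mul(SZ, add(add(SZ, Z), Z))))
  [13] S(add(S(add(add(Z, Z), Z)), mul(SZ, add(add(SZ, Z), Z))))
  [14] S(S(add(add(add(Z, Z), Z), mul(SZ, add(add(SZ, Z), Z)))))
  [15] S(S(add(add(Z, Z), mul(SZ, add(add(SZ, Z), Z)))))
  [16] S(S(add(Z, mul(SZ, add(add(SZ, Z), Z)))))
  [17] S(S(mul(SZ, add(add(SZ, Z), Z))))
  [18] S(S(add(add(add(SZ, Z), Z), mul(Z, add(add(SZ, Z), Z)))))
  [19] S(S(add(add(S(add(Z, Z)), Z), mul(Z, add(add(SZ, Z), Z)))))
  [20] S(S(add(S(add(add(Z, Z), Z)), mul(Z, add(add(SZ, Z), Z)))))
  [21] S(S(S(add(add(add(Z, Z), Z), mul(Z, add(add(SZ, Z), Z))))))
  [22] S(S(S(add(add(Z, Z), mul(Z, add(add(SZ, Z), Z))))))
  [23] S(S(S(add(Z, mul(Z, add(add(SZ, Z), Z))))))
  [24] S(S(S(mul(Z, add(add(SZ, Z), Z)))))
  [25] SSSZ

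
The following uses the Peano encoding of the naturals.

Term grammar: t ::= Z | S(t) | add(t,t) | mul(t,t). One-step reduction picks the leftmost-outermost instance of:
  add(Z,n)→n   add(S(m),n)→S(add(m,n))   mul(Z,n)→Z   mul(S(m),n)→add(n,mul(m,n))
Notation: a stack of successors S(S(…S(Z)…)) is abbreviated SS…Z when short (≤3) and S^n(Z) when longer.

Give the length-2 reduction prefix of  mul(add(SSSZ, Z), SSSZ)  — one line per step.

  start: mul(add(SSSZ, Z), SSSZ)
  [1] mul(S(add(SSZ, Z)), SSSZ)
  [2] add(SSSZ, mul(add(SSZ, Z), SSSZ))

Answer: after 2 steps: add(SSSZ, mul(add(SSZ, Z), SSSZ))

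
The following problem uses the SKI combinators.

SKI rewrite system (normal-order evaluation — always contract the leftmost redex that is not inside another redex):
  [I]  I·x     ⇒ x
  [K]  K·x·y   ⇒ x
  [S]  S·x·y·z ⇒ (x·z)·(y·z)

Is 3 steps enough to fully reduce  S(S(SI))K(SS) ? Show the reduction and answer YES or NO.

  start: S(S(SI))K(SS)
  →1  S(SI)(SS)(K(SS))
  →2  SI(K(SS))(SS(K(SS)))
  →3  I(SS(K(SS)))(K(SS)(SS(K(SS))))

Answer: NO — after 3 steps the term is I(SS(K(SS)))(K(SS)(SS(K(SS)))), not yet normal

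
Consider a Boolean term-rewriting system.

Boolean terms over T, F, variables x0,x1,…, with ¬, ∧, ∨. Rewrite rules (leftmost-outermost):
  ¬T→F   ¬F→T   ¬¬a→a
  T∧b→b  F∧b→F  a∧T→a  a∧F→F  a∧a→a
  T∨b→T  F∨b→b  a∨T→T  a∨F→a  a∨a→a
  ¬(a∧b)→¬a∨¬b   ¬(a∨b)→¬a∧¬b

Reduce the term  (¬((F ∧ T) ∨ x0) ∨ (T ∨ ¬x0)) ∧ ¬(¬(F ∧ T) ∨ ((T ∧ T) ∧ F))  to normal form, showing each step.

Answer: normal form = F  (in 12 steps)

Working:
  start: (¬((F ∧ T) ∨ x0) ∨ (T ∨ ¬x0)) ∧ ¬(¬(F ∧ T) ∨ ((T ∧ T) ∧ F))
  step 1: ((¬(F ∧ T) ∧ ¬x0) ∨ (T ∨ ¬x0)) ∧ ¬(¬(F ∧ T) ∨ ((T ∧ T) ∧ F))
  step 2: (((¬F ∨ ¬T) ∧ ¬x0) ∨ (T ∨ ¬x0)) ∧ ¬(¬(F ∧ T) ∨ ((T ∧ T) ∧ F))
  step 3: (((T ∨ ¬T) ∧ ¬x0) ∨ (T ∨ ¬x0)) ∧ ¬(¬(F ∧ T) ∨ ((T ∧ T) ∧ F))
  step 4: ((T ∧ ¬x0) ∨ (T ∨ ¬x0)) ∧ ¬(¬(F ∧ T) ∨ ((T ∧ T) ∧ F))
  step 5: (¬x0 ∨ (T ∨ ¬x0)) ∧ ¬(¬(F ∧ T) ∨ ((T ∧ T) ∧ F))
  step 6: (¬x0 ∨ T) ∧ ¬(¬(F ∧ T) ∨ ((T ∧ T) ∧ F))
  step 7: T ∧ ¬(¬(F ∧ T) ∨ ((T ∧ T) ∧ F))
  step 8: ¬(¬(F ∧ T) ∨ ((T ∧ T) ∧ F))
  step 9: ¬¬(F ∧ T) ∧ ¬((T ∧ T) ∧ F)
  step 10: (F ∧ T) ∧ ¬((T ∧ T) ∧ F)
  step 11: F ∧ ¬((T ∧ T) ∧ F)
  step 12: F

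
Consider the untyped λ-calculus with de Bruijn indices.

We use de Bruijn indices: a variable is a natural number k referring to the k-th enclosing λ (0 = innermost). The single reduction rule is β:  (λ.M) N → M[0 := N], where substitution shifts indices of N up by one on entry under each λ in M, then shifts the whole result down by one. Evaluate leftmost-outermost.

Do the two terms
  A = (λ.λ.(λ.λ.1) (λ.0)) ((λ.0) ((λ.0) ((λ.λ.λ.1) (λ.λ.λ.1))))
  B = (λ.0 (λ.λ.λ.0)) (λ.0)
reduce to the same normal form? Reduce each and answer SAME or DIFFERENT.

Term A:
  start: (λ.λ.(λ.λ.1) (λ.0)) ((λ.0) ((λ.0) ((λ.λ.λ.1) (λ.λ.λ.1))))
  step 1: λ.(λ.λ.1) (λ.0)
  step 2: λ.λ.λ.0

Term B:
  start: (λ.0 (λ.λ.λ.0)) (λ.0)
  step 1: (λ.0) (λ.λ.λ.0)
  step 2: λ.λ.λ.0

Answer: SAME — A ⇓ λ.λ.λ.0, B ⇓ λ.λ.λ.0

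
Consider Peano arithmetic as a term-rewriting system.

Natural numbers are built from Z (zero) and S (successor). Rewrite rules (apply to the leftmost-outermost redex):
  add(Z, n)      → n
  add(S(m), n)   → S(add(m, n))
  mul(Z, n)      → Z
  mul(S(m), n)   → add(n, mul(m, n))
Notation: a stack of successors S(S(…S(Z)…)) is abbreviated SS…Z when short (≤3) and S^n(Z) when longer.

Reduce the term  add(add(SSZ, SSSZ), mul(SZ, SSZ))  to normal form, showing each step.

Answer: normal form = S^7(Z)  (in 14 steps)

Working:
  start: add(add(SSZ, SSSZ), mul(SZ, SSZ))
  →1  add(S(add(SZ, SSSZ)), mul(SZ, SSZ))
  →2  S(add(add(SZ, SSSZ), mul(SZ, SSZ)))
  →3  S(add(S(add(Z, SSSZ)), mul(SZ, SSZ)))
  →4  S(S(add(add(Z, SSSZ), mul(SZ, SSZ))))
  →5  S(S(add(SSSZ, mul(SZ, SSZ))))
  →6  S(S(S(add(SSZ, mul(SZ, SSZ)))))
  →7  S(S(S(S(add(SZ, mul(SZ, SSZ))))))
  →8  S(S(S(S(S(add(Z, mul(SZ, SSZ)))))))
  →9  S(S(S(S(S(mul(SZ, SSZ))))))
  →10  S(S(S(S(S(add(SSZ, mul(Z, SSZ)))))))
  →11  S(S(S(S(S(S(add(SZ, mul(Z, SSZ))))))))
  →12  S(S(S(S(S(S(S(add(Z, mul(Z, SSZ)))))))))
  →13  S(S(S(S(S(S(S(mul(Z, SSZ))))))))
  →14  S^7(Z)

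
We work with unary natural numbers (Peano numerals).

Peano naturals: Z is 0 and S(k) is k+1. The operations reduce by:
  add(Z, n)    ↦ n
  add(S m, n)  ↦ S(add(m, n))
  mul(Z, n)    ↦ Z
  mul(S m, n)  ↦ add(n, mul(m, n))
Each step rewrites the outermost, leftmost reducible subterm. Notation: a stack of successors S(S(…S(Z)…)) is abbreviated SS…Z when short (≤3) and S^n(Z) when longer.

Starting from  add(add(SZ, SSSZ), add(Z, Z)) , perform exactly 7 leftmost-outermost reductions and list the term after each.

  start: add(add(SZ, SSSZ), add(Z, Z))
  [1] add(S(add(Z, SSSZ)), add(Z, Z))
  [2] S(add(add(Z, SSSZ), add(Z, Z)))
  [3] S(add(SSSZ, add(Z, Z)))
  [4] S(S(add(SSZ, add(Z, Z))))
  [5] S(S(S(add(SZ, add(Z, Z)))))
  [6] S(S(S(S(add(Z, add(Z, Z))))))
  [7] S(S(S(S(add(Z, Z)))))

Answer: after 7 steps: S(S(S(S(add(Z, Z)))))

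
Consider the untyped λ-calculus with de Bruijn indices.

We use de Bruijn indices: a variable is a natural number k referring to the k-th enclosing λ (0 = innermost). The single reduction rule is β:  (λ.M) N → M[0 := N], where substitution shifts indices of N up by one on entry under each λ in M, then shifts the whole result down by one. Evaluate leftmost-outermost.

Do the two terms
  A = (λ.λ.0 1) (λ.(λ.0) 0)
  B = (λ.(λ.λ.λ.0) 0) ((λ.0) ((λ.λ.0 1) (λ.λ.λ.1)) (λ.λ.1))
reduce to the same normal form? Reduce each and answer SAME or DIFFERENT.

Answer: DIFFERENT — A ⇓ λ.0 (λ.0), B ⇓ λ.λ.0

Reduction:
Term A:
  start: (λ.λ.0 1) (λ.(λ.0) 0)
  [1] λ.0 (λ.(λ.0) 0)
  [2] λ.0 (λ.0)

Term B:
  start: (λ.(λ.λ.λ.0) 0) ((λ.0) ((λ.λ.0 1) (λ.λ.λ.1)) (λ.λ.1))
  [1] (λ.λ.λ.0) ((λ.0) ((λ.λ.0 1) (λ.λ.λ.1)) (λ.λ.1))
  [2] λ.λ.0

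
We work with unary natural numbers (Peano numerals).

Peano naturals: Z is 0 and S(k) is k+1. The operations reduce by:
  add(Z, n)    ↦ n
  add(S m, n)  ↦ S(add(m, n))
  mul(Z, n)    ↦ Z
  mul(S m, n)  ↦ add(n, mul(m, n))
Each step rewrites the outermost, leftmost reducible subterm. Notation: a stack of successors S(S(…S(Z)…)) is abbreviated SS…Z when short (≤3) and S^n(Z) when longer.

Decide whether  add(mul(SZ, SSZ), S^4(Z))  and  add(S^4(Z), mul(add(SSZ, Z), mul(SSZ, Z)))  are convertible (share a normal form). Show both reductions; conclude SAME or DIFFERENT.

Term A:
  start: add(mul(SZ, SSZ), S^4(Z))
  step 1: add(add(SSZ, mul(Z, SSZ)), S^4(Z))
  step 2: add(S(add(SZ, mul(Z, SSZ))), S^4(Z))
  step 3: S(add(add(SZ, mul(Z, SSZ)), S^4(Z)))
  step 4: S(add(S(add(Z, mul(Z, SSZ))), S^4(Z)))
  step 5: S(S(add(add(Z, mul(Z, SSZ)), S^4(Z))))
  step 6: S(S(add(mul(Z, SSZ), S^4(Z))))
  step 7: S(S(add(Z, S^4(Z))))
  step 8: S^6(Z)

Term B:
  start: add(S^4(Z), mul(add(SSZ, Z), mul(SSZ, Z)))
  step 1: S(add(SSSZ, mul(add(SSZ, Z), mul(SSZ, Z))))
  step 2: S(S(add(SSZ, mul(add(SSZ, Z), mul(SSZ, Z)))))
  step 3: S(S(S(add(SZ, mul(add(SSZ, Z), mul(SSZ, Z))))))
  step 4: S(S(S(S(add(Z, mul(add(SSZ, Z), mul(SSZ, Z)))))))
  step 5: S(S(S(S(mul(add(SSZ, Z), mul(SSZ, Z))))))
  step 6: S(S(S(S(mul(S(add(SZ, Z)), mul(SSZ, Z))))))
  step 7: S(S(S(S(add(mul(SSZ, Z), mul(add(SZ, Z), mul(SSZ, Z)))))))
  step 8: S(S(S(S(add(add(Z, mul(SZ, Z)), mul(add(SZ, Z), mul(SSZ, Z)))))))
  step 9: S(S(S(S(add(mul(SZ, Z), mul(add(SZ, Z), mul(SSZ, Z)))))))
  step 10: S(S(S(S(add(add(Z, mul(Z, Z)), mul(add(SZ, Z), mul(SSZ, Z)))))))
  step 11: S(S(S(S(add(mul(Z, Z), mul(add(SZ, Z), mul(SSZ, Z)))))))
  step 12: S(S(S(S(add(Z, mul(add(SZ, Z), mul(SSZ, Z)))))))
  step 13: S(S(S(S(mul(add(SZ, Z), mul(SSZ, Z))))))
  step 14: S(S(S(S(mul(S(add(Z, Z)), mul(SSZ, Z))))))
  step 15: S(S(S(S(add(mul(SSZ, Z), mul(add(Z, Z), mul(SSZ, Z)))))))
  step 16: S(S(S(S(add(add(Z, mul(SZ, Z)), mul(add(Z, Z), mul(SSZ, Z)))))))
  step 17: S(S(S(S(add(mul(SZ, Z), mul(add(Z, Z), mul(SSZ, Z)))))))
  step 18: S(S(S(S(add(add(Z, mul(Z, Z)), mul(add(Z, Z), mul(SSZ, Z)))))))
  step 19: S(S(S(S(add(mul(Z, Z), mul(add(Z, Z), mul(SSZ, Z)))))))
  step 20: S(S(S(S(add(Z, mul(add(Z, Z), mul(SSZ, Z)))))))
  step 21: S(S(S(S(mul(add(Z, Z), mul(SSZ, Z))))))
  step 22: S(S(S(S(mul(Z, mul(SSZ, Z))))))
  step 23: S^4(Z)

Answer: DIFFERENT — A ⇓ S^6(Z), B ⇓ S^4(Z)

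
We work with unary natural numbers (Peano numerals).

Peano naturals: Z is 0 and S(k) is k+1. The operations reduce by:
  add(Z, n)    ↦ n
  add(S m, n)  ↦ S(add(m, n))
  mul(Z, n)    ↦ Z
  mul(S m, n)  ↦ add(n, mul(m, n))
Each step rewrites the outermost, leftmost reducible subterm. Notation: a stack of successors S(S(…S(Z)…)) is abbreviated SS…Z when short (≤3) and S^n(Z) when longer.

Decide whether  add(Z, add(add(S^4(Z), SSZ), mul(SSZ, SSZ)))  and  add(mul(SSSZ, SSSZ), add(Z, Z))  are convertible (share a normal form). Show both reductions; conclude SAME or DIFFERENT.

Answer: DIFFERENT — A ⇓ S^10(Z), B ⇓ S^9(Z)

Working:
Term A:
  start: add(Z, add(add(S^4(Z), SSZ), mul(SSZ, SSZ)))
  →1  add(add(S^4(Z), SSZ), mul(SSZ, SSZ))
  →2  add(S(add(SSSZ, SSZ)), mul(SSZ, SSZ))
  →3  S(add(add(SSSZ, SSZ), mul(SSZ, SSZ)))
  →4  S(add(S(add(SSZ, SSZ)), mul(SSZ, SSZ)))
  →5  S(S(add(add(SSZ, SSZ), mul(SSZ, SSZ))))
  →6  S(S(add(S(add(SZ, SSZ)), mul(SSZ, SSZ))))
  →7  S(S(S(add(add(SZ, SSZ), mul(SSZ, SSZ)))))
  →8  S(S(S(add(S(add(Z, SSZ)), mul(SSZ, SSZ)))))
  →9  S(S(S(S(add(add(Z, SSZ), mul(SSZ, SSZ))))))
  →10  S(S(S(S(add(SSZ, mul(SSZ, SSZ))))))
  →11  S(S(S(S(S(add(SZ, mul(SSZ, SSZ)))))))
  →12  S(S(S(S(S(S(add(Z, mul(SSZ, SSZ))))))))
  →13  S(S(S(S(S(S(mul(SSZ, SSZ)))))))
  →14  S(S(S(S(S(S(add(SSZ, mul(SZ, SSZ))))))))
  →15  S(S(S(S(S(S(S(add(SZ, mul(SZ, SSZ)))))))))
  →16  S(S(S(S(S(S(S(S(add(Z, mul(SZ, SSZ))))))))))
  →17  S(S(S(S(S(S(S(S(mul(SZ, SSZ)))))))))
  →18  S(S(S(S(S(S(S(S(add(SSZ, mul(Z, SSZ))))))))))
  →19  S(S(S(S(S(S(S(S(S(add(SZ, mul(Z, SSZ)))))))))))
  →20  S(S(S(S(S(S(S(S(S(S(add(Z, mul(Z, SSZ))))))))))))
  →21  S(S(S(S(S(S(S(S(S(S(mul(Z, SSZ)))))))))))
  →22  S^10(Z)

Term B:
  start: add(mul(SSSZ, SSSZ), add(Z, Z))
  →1  add(add(SSSZ, mul(SSZ, SSSZ)), add(Z, Z))
  →2  add(S(add(SSZ, mul(SSZ, SSSZ))), add(Z, Z))
  →3  S(add(add(SSZ, mul(SSZ, SSSZ)), add(Z, Z)))
  →4  S(add(S(add(SZ, mul(SSZ, SSSZ))), add(Z, Z)))
  →5  S(S(add(add(SZ, mul(SSZ, SSSZ)), add(Z, Z))))
  →6  S(S(add(S(add(Z, mul(SSZ, SSSZ))), add(Z, Z))))
  →7  S(S(S(add(add(Z, mul(SSZ, SSSZ)), add(Z, Z)))))
  →8  S(S(S(add(mul(SSZ, SSSZ), add(Z, Z)))))
  →9  S(S(S(add(add(SSSZ, mul(SZ, SSSZ)), add(Z, Z)))))
  →10  S(S(S(add(S(add(SSZ, mul(SZ, SSSZ))), add(Z, Z)))))
  →11  S(S(S(S(add(add(SSZ, mul(SZ, SSSZ)), add(Z, Z))))))
  →12  S(S(S(S(add(S(add(SZ, mul(SZ, SSSZ))), add(Z, Z))))))
  →13  S(S(S(S(S(add(add(SZ, mul(SZ, SSSZ)), add(Z, Z)))))))
  →14  S(S(S(S(S(add(S(add(Z, mul(SZ, SSSZ))), add(Z, Z)))))))
  →15  S(S(S(S(S(S(add(add(Z, mul(SZ, SSSZ)), add(Z, Z))))))))
  →16  S(S(S(S(S(S(add(mul(SZ, SSSZ), add(Z, Z))))))))
  →17  S(S(S(S(S(S(add(add(SSSZ, mul(Z, SSSZ)), add(Z, Z))))))))
  →18  S(S(S(S(S(S(add(S(add(SSZ, mul(Z, SSSZ))), add(Z, Z))))))))
  →19  S(S(S(S(S(S(S(add(add(SSZ, mul(Z, SSSZ)), add(Z, Z)))))))))
  →20  S(S(S(S(S(S(S(add(S(add(SZ, mul(Z, SSSZ))), add(Z, Z)))))))))
  →21  S(S(S(S(S(S(S(S(add(add(SZ, mul(Z, SSSZ)), add(Z, Z))))))))))
  →22  S(S(S(S(S(S(S(S(add(S(add(Z, mul(Z, SSSZ))), add(Z, Z))))))))))
  →23  S(S(S(S(S(S(S(S(S(add(add(Z, mul(Z, SSSZ)), add(Z, Z)))))))))))
  →24  S(S(S(S(S(S(S(S(S(add(mul(Z, SSSZ), add(Z, Z)))))))))))
  →25  S(S(S(S(S(S(S(S(S(add(Z, add(Z, Z)))))))))))
  →26  S(S(S(S(S(S(S(S(S(add(Z, Z))))))))))
  →27  S^9(Z)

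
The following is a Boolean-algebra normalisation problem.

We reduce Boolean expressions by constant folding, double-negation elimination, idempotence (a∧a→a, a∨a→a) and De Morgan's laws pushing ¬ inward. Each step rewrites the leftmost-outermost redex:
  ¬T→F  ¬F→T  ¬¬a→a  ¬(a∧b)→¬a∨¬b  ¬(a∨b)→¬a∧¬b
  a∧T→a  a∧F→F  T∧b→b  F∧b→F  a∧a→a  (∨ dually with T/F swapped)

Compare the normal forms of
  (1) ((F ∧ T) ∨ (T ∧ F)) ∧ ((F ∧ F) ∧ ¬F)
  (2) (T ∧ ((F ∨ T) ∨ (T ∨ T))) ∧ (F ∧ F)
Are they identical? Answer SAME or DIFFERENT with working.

Answer: SAME — A ⇓ F, B ⇓ F

Derivation:
Term A:
  start: ((F ∧ T) ∨ (T ∧ F)) ∧ ((F ∧ F) ∧ ¬F)
  step 1: (F ∨ (T ∧ F)) ∧ ((F ∧ F) ∧ ¬F)
  step 2: (T ∧ F) ∧ ((F ∧ F) ∧ ¬F)
  step 3: F ∧ ((F ∧ F) ∧ ¬F)
  step 4: F

Term B:
  start: (T ∧ ((F ∨ T) ∨ (T ∨ T))) ∧ (F ∧ F)
  step 1: ((F ∨ T) ∨ (T ∨ T)) ∧ (F ∧ F)
  step 2: (T ∨ (T ∨ T)) ∧ (F ∧ F)
  step 3: T ∧ (F ∧ F)
  step 4: F ∧ F
  step 5: F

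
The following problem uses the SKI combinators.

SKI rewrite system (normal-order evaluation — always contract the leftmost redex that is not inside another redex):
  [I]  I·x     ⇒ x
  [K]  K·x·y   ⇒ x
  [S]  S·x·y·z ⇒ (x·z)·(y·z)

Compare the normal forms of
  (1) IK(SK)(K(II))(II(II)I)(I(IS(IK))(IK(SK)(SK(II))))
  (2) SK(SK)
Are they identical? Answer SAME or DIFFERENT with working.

Answer: SAME — A ⇓ SK(SK), B ⇓ SK(SK)

Working:
Term A:
  start: IK(SK)(K(II))(II(II)I)(I(IS(IK))(IK(SK)(SK(II))))
  step 1: K(SK)(K(II))(II(II)I)(I(IS(IK))(IK(SK)(SK(II))))
  step 2: SK(II(II)I)(I(IS(IK))(IK(SK)(SK(II))))
  step 3: K(I(IS(IK))(IK(SK)(SK(II))))(II(II)I(I(IS(IK))(IK(SK)(SK(II)))))
  step 4: I(IS(IK))(IK(SK)(SK(II)))
  step 5: IS(IK)(IK(SK)(SK(II)))
  step 6: S(IK)(IK(SK)(SK(II)))
  step 7: SK(IK(SK)(SK(II)))
  step 8: SK(K(SK)(SK(II)))
  step 9: SK(SK)

Term B:
  start: SK(SK)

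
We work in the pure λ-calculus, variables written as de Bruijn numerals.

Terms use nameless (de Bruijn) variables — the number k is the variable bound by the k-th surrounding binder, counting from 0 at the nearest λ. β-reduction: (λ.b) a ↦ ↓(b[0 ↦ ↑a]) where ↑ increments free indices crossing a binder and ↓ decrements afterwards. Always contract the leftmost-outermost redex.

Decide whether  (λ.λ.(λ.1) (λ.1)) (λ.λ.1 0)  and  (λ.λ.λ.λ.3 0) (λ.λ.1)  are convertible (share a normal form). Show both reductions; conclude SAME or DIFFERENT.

Answer: DIFFERENT — A ⇓ λ.0, B ⇓ λ.λ.λ.λ.1

Working:
Term A:
  start: (λ.λ.(λ.1) (λ.1)) (λ.λ.1 0)
  [1] λ.(λ.1) (λ.1)
  [2] λ.0

Term B:
  start: (λ.λ.λ.λ.3 0) (λ.λ.1)
  [1] λ.λ.λ.(λ.λ.1) 0
  [2] λ.λ.λ.λ.1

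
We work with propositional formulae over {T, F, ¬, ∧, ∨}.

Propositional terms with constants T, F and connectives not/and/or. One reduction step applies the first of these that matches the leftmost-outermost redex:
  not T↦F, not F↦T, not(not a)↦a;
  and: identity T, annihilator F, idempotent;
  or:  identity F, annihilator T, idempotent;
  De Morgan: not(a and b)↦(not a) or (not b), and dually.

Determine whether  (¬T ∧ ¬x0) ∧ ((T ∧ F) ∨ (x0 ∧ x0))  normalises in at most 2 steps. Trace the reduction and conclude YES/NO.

Answer: NO — after 2 steps the term is F ∧ ((T ∧ F) ∨ (x0 ∧ x0)), not yet normal

Working:
  start: (¬T ∧ ¬x0) ∧ ((T ∧ F) ∨ (x0 ∧ x0))
  step 1: (F ∧ ¬x0) ∧ ((T ∧ F) ∨ (x0 ∧ x0))
  step 2: F ∧ ((T ∧ F) ∨ (x0 ∧ x0))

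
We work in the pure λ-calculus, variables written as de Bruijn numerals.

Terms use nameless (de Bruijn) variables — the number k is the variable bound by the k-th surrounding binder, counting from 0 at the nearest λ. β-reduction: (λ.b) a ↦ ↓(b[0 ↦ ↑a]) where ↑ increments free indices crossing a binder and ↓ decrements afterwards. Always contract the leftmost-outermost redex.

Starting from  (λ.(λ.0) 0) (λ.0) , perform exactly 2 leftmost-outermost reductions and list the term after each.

Answer: after 2 steps: λ.0

Derivation:
  start: (λ.(λ.0) 0) (λ.0)
  [1] (λ.0) (λ.0)
  [2] λ.0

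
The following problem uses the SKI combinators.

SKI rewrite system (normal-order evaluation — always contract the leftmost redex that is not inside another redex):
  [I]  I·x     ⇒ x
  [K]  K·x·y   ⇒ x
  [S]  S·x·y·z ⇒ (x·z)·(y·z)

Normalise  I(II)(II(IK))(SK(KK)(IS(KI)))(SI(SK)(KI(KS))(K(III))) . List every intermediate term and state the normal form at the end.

  start: I(II)(II(IK))(SK(KK)(IS(KI)))(SI(SK)(KI(KS))(K(III)))
  step 1: II(II(IK))(SK(KK)(IS(KI)))(SI(SK)(KI(KS))(K(III)))
  step 2: I(II(IK))(SK(KK)(IS(KI)))(SI(SK)(KI(KS))(K(III)))
  step 3: II(IK)(SK(KK)(IS(KI)))(SI(SK)(KI(KS))(K(III)))
  step 4: I(IK)(SK(KK)(IS(KI)))(SI(SK)(KI(KS))(K(III)))
  step 5: IK(SK(KK)(IS(KI)))(SI(SK)(KI(KS))(K(III)))
  step 6: K(SK(KK)(IS(KI)))(SI(SK)(KI(KS))(K(III)))
  step 7: SK(KK)(IS(KI))
  step 8: K(IS(KI))(KK(IS(KI)))
  step 9: IS(KI)
  step 10: S(KI)

Answer: normal form = S(KI)  (in 10 steps)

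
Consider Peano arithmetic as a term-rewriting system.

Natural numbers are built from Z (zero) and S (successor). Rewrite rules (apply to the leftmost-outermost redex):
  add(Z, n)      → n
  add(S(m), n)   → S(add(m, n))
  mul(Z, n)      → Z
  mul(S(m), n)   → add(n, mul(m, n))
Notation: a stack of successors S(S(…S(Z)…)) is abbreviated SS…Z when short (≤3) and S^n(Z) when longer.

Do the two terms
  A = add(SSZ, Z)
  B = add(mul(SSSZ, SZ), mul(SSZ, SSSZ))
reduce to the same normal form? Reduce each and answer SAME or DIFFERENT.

Term A:
  start: add(SSZ, Z)
  [1] S(add(SZ, Z))
  [2] S(S(add(Z, Z)))
  [3] SSZ

Term B:
  start: add(mul(SSSZ, SZ), mul(SSZ, SSSZ))
  [1] add(add(SZ, mul(SSZ, SZ)), mul(SSZ, SSSZ))
  [2] add(S(add(Z, mul(SSZ, SZ))), mul(SSZ, SSSZ))
  [3] S(add(add(Z, mul(SSZ, SZ)), mul(SSZ, SSSZ)))
  [4] S(add(mul(SSZ, SZ), mul(SSZ, SSSZ)))
  [5] S(add(add(SZ, mul(SZ, SZ)), mul(SSZ, SSSZ)))
  [6] S(add(S(add(Z, mul(SZ, SZ))), mul(SSZ, SSSZ)))
  [7] S(S(add(add(Z, mul(SZ, SZ)), mul(SSZ, SSSZ))))
  [8] S(S(add(mul(SZ, SZ), mul(SSZ, SSSZ))))
  [9] S(S(add(add(SZ, mul(Z, SZ)), mul(SSZ, SSSZ))))
  [10] S(S(add(S(add(Z, mul(Z, SZ))), mul(SSZ, SSSZ))))
  [11] S(S(S(add(add(Z, mul(Z, SZ)), mul(SSZ, SSSZ)))))
  [12] S(S(S(add(mul(Z, SZ), mul(SSZ, SSSZ)))))
  [13] S(S(S(add(Z, mul(SSZ, SSSZ)))))
  [14] S(S(S(mul(SSZ, SSSZ))))
  [15] S(S(S(add(SSSZ, mul(SZ, SSSZ)))))
  [16] S(S(S(S(add(SSZ, mul(SZ, SSSZ))))))
  [17] S(S(S(S(S(add(SZ, mul(SZ, SSSZ)))))))
  [18] S(S(S(S(S(S(add(Z, mul(SZ, SSSZ))))))))
  [19] S(S(S(S(S(S(mul(SZ, SSSZ)))))))
  [20] S(S(S(S(S(S(add(SSSZ, mul(Z, SSSZ))))))))
  [21] S(S(S(S(S(S(S(add(SSZ, mul(Z, SSSZ)))))))))
  [22] S(S(S(S(S(S(S(S(add(SZ, mul(Z, SSSZ))))))))))
  [23] S(S(S(S(S(S(S(S(S(add(Z, mul(Z, SSSZ)))))))))))
  [24] S(S(S(S(S(S(S(S(S(mul(Z, SSSZ))))))))))
  [25] S^9(Z)

Answer: DIFFERENT — A ⇓ SSZ, B ⇓ S^9(Z)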